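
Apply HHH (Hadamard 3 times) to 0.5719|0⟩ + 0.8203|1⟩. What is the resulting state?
0.9844|0⟩ - 0.1756|1⟩

H² = I, so H^3 = H: a single Hadamard. With (a, b) = (0.5719, 0.8203), H gives ((a + b)/√2, (a − b)/√2) = (0.9844, -0.1756).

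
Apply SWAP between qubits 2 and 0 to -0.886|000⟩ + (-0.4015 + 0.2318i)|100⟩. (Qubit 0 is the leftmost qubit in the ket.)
-0.886|000⟩ + (-0.4015 + 0.2318i)|001⟩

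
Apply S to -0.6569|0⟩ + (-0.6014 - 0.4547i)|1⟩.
-0.6569|0⟩ + (0.4547 - 0.6014i)|1⟩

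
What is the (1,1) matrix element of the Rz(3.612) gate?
(-0.233 + 0.9725i)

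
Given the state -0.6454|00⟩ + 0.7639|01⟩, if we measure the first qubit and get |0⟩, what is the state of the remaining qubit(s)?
-0.6454|0⟩ + 0.7639|1⟩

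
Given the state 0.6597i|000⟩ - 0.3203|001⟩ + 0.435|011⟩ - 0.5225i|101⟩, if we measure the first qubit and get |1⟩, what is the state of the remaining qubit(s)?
-i|01⟩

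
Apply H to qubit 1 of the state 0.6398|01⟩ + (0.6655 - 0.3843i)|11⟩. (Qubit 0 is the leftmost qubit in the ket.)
0.4524|00⟩ - 0.4524|01⟩ + (0.4706 - 0.2717i)|10⟩ + (-0.4706 + 0.2717i)|11⟩

H on qubit 1 mixes each pair of kets that differ only in qubit 1: amplitudes (a, b) of (|…0…⟩, |…1…⟩) become ((a + b)/√2, (a − b)/√2). Kets absent from the input have amplitude 0.
(|00⟩, |01⟩): (a, b) = (0, 0.6398) → (0.4524, -0.4524)
(|10⟩, |11⟩): (a, b) = (0, (0.6655 - 0.3843i)) → ((0.4706 - 0.2717i), (-0.4706 + 0.2717i))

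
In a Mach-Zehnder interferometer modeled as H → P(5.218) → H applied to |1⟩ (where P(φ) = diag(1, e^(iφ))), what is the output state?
(0.2578 + 0.4374i)|0⟩ + (0.7422 - 0.4374i)|1⟩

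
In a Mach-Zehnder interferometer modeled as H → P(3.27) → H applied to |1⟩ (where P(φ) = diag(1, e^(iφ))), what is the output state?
(0.9959 + 0.06403i)|0⟩ + (0.004116 - 0.06403i)|1⟩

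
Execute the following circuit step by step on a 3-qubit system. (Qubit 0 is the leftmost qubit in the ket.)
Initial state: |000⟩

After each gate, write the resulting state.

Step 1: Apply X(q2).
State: |001⟩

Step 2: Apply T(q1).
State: |001⟩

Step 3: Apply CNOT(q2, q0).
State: |101⟩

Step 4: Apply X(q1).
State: |111⟩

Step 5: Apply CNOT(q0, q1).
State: |101⟩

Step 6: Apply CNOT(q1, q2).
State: |101⟩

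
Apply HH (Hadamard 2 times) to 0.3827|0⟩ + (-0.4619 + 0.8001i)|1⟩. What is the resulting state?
0.3827|0⟩ + (-0.4619 + 0.8001i)|1⟩

H² = I, so an even number of Hadamards cancels: H^2 = I and the state is unchanged.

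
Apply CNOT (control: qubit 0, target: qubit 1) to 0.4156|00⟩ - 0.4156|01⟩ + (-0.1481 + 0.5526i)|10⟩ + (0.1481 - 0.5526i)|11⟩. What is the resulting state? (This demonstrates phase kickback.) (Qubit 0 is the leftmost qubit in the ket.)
0.4156|00⟩ - 0.4156|01⟩ + (0.1481 - 0.5526i)|10⟩ + (-0.1481 + 0.5526i)|11⟩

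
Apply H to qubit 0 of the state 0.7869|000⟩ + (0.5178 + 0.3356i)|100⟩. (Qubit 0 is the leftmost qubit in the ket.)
(0.9226 + 0.2373i)|000⟩ + (0.1903 - 0.2373i)|100⟩

H on qubit 0 mixes each pair of kets that differ only in qubit 0: amplitudes (a, b) of (|…0…⟩, |…1…⟩) become ((a + b)/√2, (a − b)/√2). Kets absent from the input have amplitude 0.
(|000⟩, |100⟩): (a, b) = (0.7869, (0.5178 + 0.3356i)) → ((0.9226 + 0.2373i), (0.1903 - 0.2373i))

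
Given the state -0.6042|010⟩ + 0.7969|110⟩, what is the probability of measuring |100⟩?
0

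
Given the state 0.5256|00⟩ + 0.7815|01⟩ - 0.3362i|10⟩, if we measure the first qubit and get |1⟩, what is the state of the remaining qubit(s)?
-i|0⟩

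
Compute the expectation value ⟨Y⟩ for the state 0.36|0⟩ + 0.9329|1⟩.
0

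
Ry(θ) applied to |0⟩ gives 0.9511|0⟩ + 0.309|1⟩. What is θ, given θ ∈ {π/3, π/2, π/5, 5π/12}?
π/5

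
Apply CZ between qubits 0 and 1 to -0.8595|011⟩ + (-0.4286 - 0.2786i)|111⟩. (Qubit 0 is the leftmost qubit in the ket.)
-0.8595|011⟩ + (0.4286 + 0.2786i)|111⟩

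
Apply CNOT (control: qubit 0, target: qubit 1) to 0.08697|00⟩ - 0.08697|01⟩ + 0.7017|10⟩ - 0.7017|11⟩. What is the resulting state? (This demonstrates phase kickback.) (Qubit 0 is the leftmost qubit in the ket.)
0.08697|00⟩ - 0.08697|01⟩ - 0.7017|10⟩ + 0.7017|11⟩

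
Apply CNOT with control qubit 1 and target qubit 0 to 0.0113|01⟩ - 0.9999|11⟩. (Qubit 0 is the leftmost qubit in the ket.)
-0.9999|01⟩ + 0.0113|11⟩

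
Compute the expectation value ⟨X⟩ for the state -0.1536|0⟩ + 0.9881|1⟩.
-0.3035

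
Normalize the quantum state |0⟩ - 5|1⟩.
0.1961|0⟩ - 0.9806|1⟩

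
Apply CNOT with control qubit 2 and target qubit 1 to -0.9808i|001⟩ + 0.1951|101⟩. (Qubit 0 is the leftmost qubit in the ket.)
-0.9808i|011⟩ + 0.1951|111⟩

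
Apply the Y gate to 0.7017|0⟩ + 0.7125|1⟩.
-0.7125i|0⟩ + 0.7017i|1⟩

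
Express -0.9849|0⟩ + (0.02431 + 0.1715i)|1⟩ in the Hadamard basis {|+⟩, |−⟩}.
(-0.6792 + 0.1213i)|+⟩ + (-0.7136 - 0.1213i)|−⟩

With |ψ⟩ = α|0⟩ + β|1⟩, the Hadamard-basis coefficients are ⟨+|ψ⟩ = (α + β)/√2 and ⟨−|ψ⟩ = (α − β)/√2.
Here α = -0.9849, β = (0.02431 + 0.1715i): (α + β)/√2 = (-0.6792 + 0.1213i), (α − β)/√2 = (-0.7136 - 0.1213i).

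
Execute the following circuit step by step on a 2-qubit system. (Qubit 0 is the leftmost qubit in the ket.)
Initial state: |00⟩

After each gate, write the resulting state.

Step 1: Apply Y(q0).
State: i|10⟩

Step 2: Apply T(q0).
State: (-1/√2 + (1/√2)i)|10⟩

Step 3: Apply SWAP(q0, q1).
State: (-1/√2 + (1/√2)i)|01⟩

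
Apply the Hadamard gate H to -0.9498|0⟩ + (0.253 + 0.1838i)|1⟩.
(-0.4927 + 0.13i)|0⟩ + (-0.8505 - 0.13i)|1⟩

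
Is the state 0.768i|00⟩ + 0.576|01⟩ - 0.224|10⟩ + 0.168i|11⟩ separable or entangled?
Separable

Writing the state as a|00⟩ + b|01⟩ + c|10⟩ + d|11⟩, it is a product state iff ad − bc = 0.
Here (a, b, c, d) = (0.768i, 0.576, -0.224, 0.168i): ad − bc = (0.768i)(0.168i) − (0.576)(-0.224) = 0, so the state is separable.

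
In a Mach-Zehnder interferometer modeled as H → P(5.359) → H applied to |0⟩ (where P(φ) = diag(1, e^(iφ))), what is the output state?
(0.8012 - 0.3991i)|0⟩ + (0.1988 + 0.3991i)|1⟩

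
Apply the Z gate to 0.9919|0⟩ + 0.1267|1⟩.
0.9919|0⟩ - 0.1267|1⟩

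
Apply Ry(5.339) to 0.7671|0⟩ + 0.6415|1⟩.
-0.9749|0⟩ - 0.2225|1⟩

Ry(5.339) = [[cos(θ/2), −sin(θ/2)], [sin(θ/2), cos(θ/2)]]; θ = 5.339, cos(θ/2) ≈ -0.890619, sin(θ/2) ≈ 0.454751.
With a = amp(|0⟩) = 0.7671 and b = amp(|1⟩) = 0.6415:
new amp(|0⟩) = (-0.890619)·a + (-0.454751)·b = -0.9749
new amp(|1⟩) = (0.454751)·a + (-0.890619)·b = -0.2225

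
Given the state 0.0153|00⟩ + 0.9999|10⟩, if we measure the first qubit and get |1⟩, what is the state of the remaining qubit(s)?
|0⟩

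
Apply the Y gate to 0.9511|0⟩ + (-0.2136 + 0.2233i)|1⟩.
(0.2233 + 0.2136i)|0⟩ + 0.9511i|1⟩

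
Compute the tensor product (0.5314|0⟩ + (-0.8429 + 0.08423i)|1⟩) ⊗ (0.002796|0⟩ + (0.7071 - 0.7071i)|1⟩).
0.001486|00⟩ + (0.3758 - 0.3758i)|01⟩ + (-0.002357 + 0.0002355i)|10⟩ + (-0.5365 + 0.6556i)|11⟩

amp(|b₁b₂…⟩) = product of the factor amplitudes for bits b₁, b₂, …; only kets whose every factor amplitude is nonzero survive.
|00⟩: (0.5314)(0.002796) = 0.001486
|01⟩: (0.5314)(0.7071 - 0.7071i) = (0.3758 - 0.3758i)
|10⟩: (-0.8429 + 0.08423i)(0.002796) = (-0.002357 + 0.0002355i)
|11⟩: (-0.8429 + 0.08423i)(0.7071 - 0.7071i) = (-0.5365 + 0.6556i)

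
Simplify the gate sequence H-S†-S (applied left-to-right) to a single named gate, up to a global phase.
H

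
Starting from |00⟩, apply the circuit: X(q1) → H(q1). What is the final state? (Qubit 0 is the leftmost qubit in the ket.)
1/√2|00⟩ - 1/√2|01⟩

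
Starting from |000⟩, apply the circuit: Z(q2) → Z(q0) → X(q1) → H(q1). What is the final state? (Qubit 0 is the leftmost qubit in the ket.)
1/√2|000⟩ - 1/√2|010⟩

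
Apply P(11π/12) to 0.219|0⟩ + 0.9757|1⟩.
0.219|0⟩ + (-0.9425 + 0.2525i)|1⟩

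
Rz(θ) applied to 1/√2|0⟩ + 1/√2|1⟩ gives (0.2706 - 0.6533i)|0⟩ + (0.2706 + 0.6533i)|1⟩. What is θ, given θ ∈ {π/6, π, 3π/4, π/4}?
3π/4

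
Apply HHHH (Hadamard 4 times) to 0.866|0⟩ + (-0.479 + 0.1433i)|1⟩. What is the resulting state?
0.866|0⟩ + (-0.479 + 0.1433i)|1⟩

H² = I, so an even number of Hadamards cancels: H^4 = I and the state is unchanged.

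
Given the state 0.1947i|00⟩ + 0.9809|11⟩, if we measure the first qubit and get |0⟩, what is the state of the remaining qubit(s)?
i|0⟩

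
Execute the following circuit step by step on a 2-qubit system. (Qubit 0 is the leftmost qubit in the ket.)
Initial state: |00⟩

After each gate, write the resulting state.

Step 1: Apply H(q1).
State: 1/√2|00⟩ + 1/√2|01⟩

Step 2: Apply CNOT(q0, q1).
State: 1/√2|00⟩ + 1/√2|01⟩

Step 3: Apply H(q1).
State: |00⟩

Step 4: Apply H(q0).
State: 1/√2|00⟩ + 1/√2|10⟩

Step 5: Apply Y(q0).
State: -(1/√2)i|00⟩ + (1/√2)i|10⟩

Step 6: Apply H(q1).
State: -(1/2)i|00⟩ - (1/2)i|01⟩ + (1/2)i|10⟩ + (1/2)i|11⟩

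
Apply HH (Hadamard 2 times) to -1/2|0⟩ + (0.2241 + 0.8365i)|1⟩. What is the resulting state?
-1/2|0⟩ + (0.2241 + 0.8365i)|1⟩

H² = I, so an even number of Hadamards cancels: H^2 = I and the state is unchanged.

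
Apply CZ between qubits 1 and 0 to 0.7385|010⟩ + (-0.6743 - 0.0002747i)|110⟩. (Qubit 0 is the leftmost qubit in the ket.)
0.7385|010⟩ + (0.6743 + 0.0002747i)|110⟩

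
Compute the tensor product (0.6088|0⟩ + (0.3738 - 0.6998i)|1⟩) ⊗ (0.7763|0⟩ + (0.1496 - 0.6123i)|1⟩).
0.4726|00⟩ + (0.09108 - 0.3728i)|01⟩ + (0.2902 - 0.5433i)|10⟩ + (-0.3726 - 0.3336i)|11⟩

amp(|b₁b₂…⟩) = product of the factor amplitudes for bits b₁, b₂, …; only kets whose every factor amplitude is nonzero survive.
|00⟩: (0.6088)(0.7763) = 0.4726
|01⟩: (0.6088)(0.1496 - 0.6123i) = (0.09108 - 0.3728i)
|10⟩: (0.3738 - 0.6998i)(0.7763) = (0.2902 - 0.5433i)
|11⟩: (0.3738 - 0.6998i)(0.1496 - 0.6123i) = (-0.3726 - 0.3336i)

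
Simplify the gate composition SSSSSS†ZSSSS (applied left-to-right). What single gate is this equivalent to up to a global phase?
Z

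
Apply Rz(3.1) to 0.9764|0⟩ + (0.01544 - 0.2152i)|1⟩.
(0.0203 - 0.9762i)|0⟩ + (0.2155 + 0.01096i)|1⟩

Rz(3.1) = [[e^(−iθ/2), 0], [0, e^(iθ/2)]] with e^(±iθ/2) = cos(θ/2) ± i·sin(θ/2); θ = 3.1, cos(θ/2) ≈ 0.0207948, sin(θ/2) ≈ 0.999784.
With a = amp(|0⟩) = 0.9764 and b = amp(|1⟩) = (0.01544 - 0.2152i):
new amp(|0⟩) = (0.0207948 - 0.999784i)·a = (0.0203 - 0.9762i)
new amp(|1⟩) = (0.0207948 + 0.999784i)·b = (0.2155 + 0.01096i)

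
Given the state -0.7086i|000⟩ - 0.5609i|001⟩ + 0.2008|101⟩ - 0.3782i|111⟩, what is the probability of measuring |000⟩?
0.5021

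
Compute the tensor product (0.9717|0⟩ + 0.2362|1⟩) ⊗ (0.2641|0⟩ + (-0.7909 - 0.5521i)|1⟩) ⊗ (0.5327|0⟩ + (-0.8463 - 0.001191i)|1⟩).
0.1367|000⟩ + (-0.2172 - 0.0003056i)|001⟩ + (-0.4094 - 0.2858i)|010⟩ + (0.6498 + 0.4549i)|011⟩ + 0.03323|100⟩ + (-0.05279 - 0.0000743i)|101⟩ + (-0.09951 - 0.06947i)|110⟩ + (0.1579 + 0.1106i)|111⟩

amp(|b₁b₂…⟩) = product of the factor amplitudes for bits b₁, b₂, …; only kets whose every factor amplitude is nonzero survive.
|000⟩: (0.9717)(0.2641)(0.5327) = 0.1367
|001⟩: (0.9717)(0.2641)(-0.8463 - 0.001191i) = (-0.2172 - 0.0003056i)
|010⟩: (0.9717)(-0.7909 - 0.5521i)(0.5327) = (-0.4094 - 0.2858i)
|011⟩: (0.9717)(-0.7909 - 0.5521i)(-0.8463 - 0.001191i) = (0.6498 + 0.4549i)
|100⟩: (0.2362)(0.2641)(0.5327) = 0.03323
|101⟩: (0.2362)(0.2641)(-0.8463 - 0.001191i) = (-0.05279 - 0.0000743i)
|110⟩: (0.2362)(-0.7909 - 0.5521i)(0.5327) = (-0.09951 - 0.06947i)
|111⟩: (0.2362)(-0.7909 - 0.5521i)(-0.8463 - 0.001191i) = (0.1579 + 0.1106i)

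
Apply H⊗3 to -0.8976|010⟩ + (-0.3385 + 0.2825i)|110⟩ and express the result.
(-0.437 + 0.09988i)|000⟩ + (-0.437 + 0.09988i)|001⟩ + (0.437 - 0.09988i)|010⟩ + (0.437 - 0.09988i)|011⟩ + (-0.1977 - 0.09988i)|100⟩ + (-0.1977 - 0.09988i)|101⟩ + (0.1977 + 0.09988i)|110⟩ + (0.1977 + 0.09988i)|111⟩

H⊗3 gives amp(|y⟩) = (1/2√2) Σ_x (−1)^(x·y) amp(|x⟩), where x·y is the number of positions in which both x and y have a 1.
|000⟩: (-0.8976 + (-0.3385 + 0.2825i))/(2√2) = (-0.437 + 0.09988i)
|001⟩: (-0.8976 + (-0.3385 + 0.2825i))/(2√2) = (-0.437 + 0.09988i)
|010⟩: (0.8976 - (-0.3385 + 0.2825i))/(2√2) = (0.437 - 0.09988i)
|011⟩: (0.8976 - (-0.3385 + 0.2825i))/(2√2) = (0.437 - 0.09988i)
|100⟩: (-0.8976 - (-0.3385 + 0.2825i))/(2√2) = (-0.1977 - 0.09988i)
|101⟩: (-0.8976 - (-0.3385 + 0.2825i))/(2√2) = (-0.1977 - 0.09988i)
|110⟩: (0.8976 + (-0.3385 + 0.2825i))/(2√2) = (0.1977 + 0.09988i)
|111⟩: (0.8976 + (-0.3385 + 0.2825i))/(2√2) = (0.1977 + 0.09988i)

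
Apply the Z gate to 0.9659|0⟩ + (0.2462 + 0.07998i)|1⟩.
0.9659|0⟩ + (-0.2462 - 0.07998i)|1⟩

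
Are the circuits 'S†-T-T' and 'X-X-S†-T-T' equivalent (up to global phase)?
Yes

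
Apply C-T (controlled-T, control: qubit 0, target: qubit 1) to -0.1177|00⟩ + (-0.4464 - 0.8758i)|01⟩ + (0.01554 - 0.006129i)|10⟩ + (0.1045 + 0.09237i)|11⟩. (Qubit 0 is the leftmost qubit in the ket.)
-0.1177|00⟩ + (-0.4464 - 0.8758i)|01⟩ + (0.01554 - 0.006129i)|10⟩ + (0.008577 + 0.1392i)|11⟩

C-T leaves the control-|0⟩ kets |00⟩, |01⟩ unchanged and applies T to qubit 1 on the control-|1⟩ pair (|10⟩, |11⟩).
T = [[1, 0], [0, (1/√2 + (1/√2)i)]].
With a = amp(|10⟩) = (0.01554 - 0.006129i) and b = amp(|11⟩) = (0.1045 + 0.09237i):
new amp(|10⟩) = (1)·a = (0.01554 - 0.006129i)
new amp(|11⟩) = (1/√2 + (1/√2)i)·b = (0.008577 + 0.1392i)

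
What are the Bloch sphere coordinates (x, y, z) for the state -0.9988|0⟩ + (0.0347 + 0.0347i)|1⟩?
(-0.06932, -0.06932, 0.9952)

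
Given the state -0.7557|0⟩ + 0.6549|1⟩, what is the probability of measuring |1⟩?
0.4289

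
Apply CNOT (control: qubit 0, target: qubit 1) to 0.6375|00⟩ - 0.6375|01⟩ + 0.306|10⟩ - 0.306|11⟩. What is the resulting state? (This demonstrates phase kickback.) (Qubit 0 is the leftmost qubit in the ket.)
0.6375|00⟩ - 0.6375|01⟩ - 0.306|10⟩ + 0.306|11⟩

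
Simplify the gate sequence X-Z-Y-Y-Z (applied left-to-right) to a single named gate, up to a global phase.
X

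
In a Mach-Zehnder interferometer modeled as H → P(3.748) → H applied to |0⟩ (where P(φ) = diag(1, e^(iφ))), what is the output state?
(0.08915 - 0.285i)|0⟩ + (0.9109 + 0.285i)|1⟩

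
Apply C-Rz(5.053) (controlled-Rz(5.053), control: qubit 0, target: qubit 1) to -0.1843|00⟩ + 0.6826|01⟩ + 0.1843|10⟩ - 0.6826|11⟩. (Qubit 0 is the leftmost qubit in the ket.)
-0.1843|00⟩ + 0.6826|01⟩ + (-0.1505 - 0.1063i)|10⟩ + (0.5575 - 0.3939i)|11⟩

C-Rz(5.053) leaves the control-|0⟩ kets |00⟩, |01⟩ unchanged and applies Rz(5.053) to qubit 1 on the control-|1⟩ pair (|10⟩, |11⟩).
Rz(5.053) = [[e^(−iθ/2), 0], [0, e^(iθ/2)]] with e^(±iθ/2) = cos(θ/2) ± i·sin(θ/2); θ = 5.053, cos(θ/2) ≈ -0.81672, sin(θ/2) ≈ 0.577034.
With a = amp(|10⟩) = 0.1843 and b = amp(|11⟩) = -0.6826:
new amp(|10⟩) = (-0.81672 - 0.577034i)·a = (-0.1505 - 0.1063i)
new amp(|11⟩) = (-0.81672 + 0.577034i)·b = (0.5575 - 0.3939i)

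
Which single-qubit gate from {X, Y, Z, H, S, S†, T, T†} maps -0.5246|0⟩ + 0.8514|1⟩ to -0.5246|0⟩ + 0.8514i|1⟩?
S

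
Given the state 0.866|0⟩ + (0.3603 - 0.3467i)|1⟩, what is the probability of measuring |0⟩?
0.75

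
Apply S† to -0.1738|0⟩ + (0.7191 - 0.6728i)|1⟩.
-0.1738|0⟩ + (-0.6728 - 0.7191i)|1⟩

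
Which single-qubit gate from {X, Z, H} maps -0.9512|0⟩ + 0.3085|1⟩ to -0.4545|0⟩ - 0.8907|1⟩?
H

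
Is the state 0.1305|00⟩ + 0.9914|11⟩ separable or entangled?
Entangled

Writing the state as a|00⟩ + b|01⟩ + c|10⟩ + d|11⟩, it is a product state iff ad − bc = 0.
Here (a, b, c, d) = (0.1305, 0, 0, 0.9914): ad − bc = (0.1305)(0.9914) − (0)(0) = 0.1294 ≠ 0, so the state is entangled.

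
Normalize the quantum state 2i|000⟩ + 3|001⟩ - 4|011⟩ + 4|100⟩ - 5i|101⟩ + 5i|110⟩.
0.2052i|000⟩ + 0.3078|001⟩ - 0.4104|011⟩ + 0.4104|100⟩ - 0.513i|101⟩ + 0.513i|110⟩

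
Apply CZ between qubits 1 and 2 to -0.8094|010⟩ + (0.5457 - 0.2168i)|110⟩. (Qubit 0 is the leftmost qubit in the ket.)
-0.8094|010⟩ + (0.5457 - 0.2168i)|110⟩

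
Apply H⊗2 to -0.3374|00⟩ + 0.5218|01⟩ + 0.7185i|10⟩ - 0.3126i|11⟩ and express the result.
(0.0922 + 0.203i)|00⟩ + (-0.4296 + 0.5156i)|01⟩ + (0.0922 - 0.203i)|10⟩ + (-0.4296 - 0.5156i)|11⟩

H⊗2 gives amp(|y⟩) = (1/2) Σ_x (−1)^(x·y) amp(|x⟩), where x·y is the number of positions in which both x and y have a 1.
|00⟩: (-0.3374 + 0.5218 + 0.7185i - 0.3126i)/2 = (0.0922 + 0.203i)
|01⟩: (-0.3374 - 0.5218 + 0.7185i + 0.3126i)/2 = (-0.4296 + 0.5156i)
|10⟩: (-0.3374 + 0.5218 - 0.7185i + 0.3126i)/2 = (0.0922 - 0.203i)
|11⟩: (-0.3374 - 0.5218 - 0.7185i - 0.3126i)/2 = (-0.4296 - 0.5156i)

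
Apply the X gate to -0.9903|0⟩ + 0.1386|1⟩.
0.1386|0⟩ - 0.9903|1⟩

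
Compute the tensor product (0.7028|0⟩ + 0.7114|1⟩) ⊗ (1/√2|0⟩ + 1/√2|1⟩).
0.497|00⟩ + 0.497|01⟩ + 0.503|10⟩ + 0.503|11⟩

amp(|b₁b₂…⟩) = product of the factor amplitudes for bits b₁, b₂, …; only kets whose every factor amplitude is nonzero survive.
|00⟩: (0.7028)(1/√2) = 0.497
|01⟩: (0.7028)(1/√2) = 0.497
|10⟩: (0.7114)(1/√2) = 0.503
|11⟩: (0.7114)(1/√2) = 0.503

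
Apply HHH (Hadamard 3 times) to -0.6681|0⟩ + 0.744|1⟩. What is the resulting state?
0.05367|0⟩ - 0.9985|1⟩

H² = I, so H^3 = H: a single Hadamard. With (a, b) = (-0.6681, 0.744), H gives ((a + b)/√2, (a − b)/√2) = (0.05367, -0.9985).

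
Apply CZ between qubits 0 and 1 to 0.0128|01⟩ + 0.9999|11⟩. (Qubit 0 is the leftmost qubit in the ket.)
0.0128|01⟩ - 0.9999|11⟩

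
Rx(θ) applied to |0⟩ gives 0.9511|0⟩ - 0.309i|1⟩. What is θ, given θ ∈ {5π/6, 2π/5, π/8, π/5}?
π/5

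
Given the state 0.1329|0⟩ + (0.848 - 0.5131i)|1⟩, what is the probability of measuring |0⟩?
0.01766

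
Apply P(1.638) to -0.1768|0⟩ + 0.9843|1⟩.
-0.1768|0⟩ + (-0.0661 + 0.9821i)|1⟩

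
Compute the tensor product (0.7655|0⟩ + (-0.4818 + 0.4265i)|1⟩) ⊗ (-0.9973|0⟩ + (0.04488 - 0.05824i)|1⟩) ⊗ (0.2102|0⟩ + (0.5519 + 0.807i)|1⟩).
-0.1605|000⟩ + (-0.4213 - 0.6161i)|001⟩ + (0.007222 - 0.009371i)|010⟩ + (0.05494 + 0.00312i)|011⟩ + (0.101 - 0.08941i)|100⟩ + (0.6084 + 0.153i)|101⟩ + (0.000676 + 0.009922i)|110⟩ + (-0.03632 + 0.02865i)|111⟩

amp(|b₁b₂…⟩) = product of the factor amplitudes for bits b₁, b₂, …; only kets whose every factor amplitude is nonzero survive.
|000⟩: (0.7655)(-0.9973)(0.2102) = -0.1605
|001⟩: (0.7655)(-0.9973)(0.5519 + 0.807i) = (-0.4213 - 0.6161i)
|010⟩: (0.7655)(0.04488 - 0.05824i)(0.2102) = (0.007222 - 0.009371i)
|011⟩: (0.7655)(0.04488 - 0.05824i)(0.5519 + 0.807i) = (0.05494 + 0.00312i)
|100⟩: (-0.4818 + 0.4265i)(-0.9973)(0.2102) = (0.101 - 0.08941i)
|101⟩: (-0.4818 + 0.4265i)(-0.9973)(0.5519 + 0.807i) = (0.6084 + 0.153i)
|110⟩: (-0.4818 + 0.4265i)(0.04488 - 0.05824i)(0.2102) = (0.000676 + 0.009922i)
|111⟩: (-0.4818 + 0.4265i)(0.04488 - 0.05824i)(0.5519 + 0.807i) = (-0.03632 + 0.02865i)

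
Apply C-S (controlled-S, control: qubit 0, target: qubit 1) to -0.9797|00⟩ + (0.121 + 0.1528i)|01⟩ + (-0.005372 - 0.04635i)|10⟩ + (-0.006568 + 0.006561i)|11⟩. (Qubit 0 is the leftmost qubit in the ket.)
-0.9797|00⟩ + (0.121 + 0.1528i)|01⟩ + (-0.005372 - 0.04635i)|10⟩ + (-0.006561 - 0.006568i)|11⟩

C-S leaves the control-|0⟩ kets |00⟩, |01⟩ unchanged and applies S to qubit 1 on the control-|1⟩ pair (|10⟩, |11⟩).
S = [[1, 0], [0, i]].
With a = amp(|10⟩) = (-0.005372 - 0.04635i) and b = amp(|11⟩) = (-0.006568 + 0.006561i):
new amp(|10⟩) = (1)·a = (-0.005372 - 0.04635i)
new amp(|11⟩) = (i)·b = (-0.006561 - 0.006568i)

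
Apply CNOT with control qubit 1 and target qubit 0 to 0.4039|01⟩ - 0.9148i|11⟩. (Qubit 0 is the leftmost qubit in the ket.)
-0.9148i|01⟩ + 0.4039|11⟩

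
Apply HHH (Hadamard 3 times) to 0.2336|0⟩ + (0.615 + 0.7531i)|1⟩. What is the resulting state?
(0.6001 + 0.5325i)|0⟩ + (-0.2697 - 0.5325i)|1⟩

H² = I, so H^3 = H: a single Hadamard. With (a, b) = (0.2336, (0.615 + 0.7531i)), H gives ((a + b)/√2, (a − b)/√2) = ((0.6001 + 0.5325i), (-0.2697 - 0.5325i)).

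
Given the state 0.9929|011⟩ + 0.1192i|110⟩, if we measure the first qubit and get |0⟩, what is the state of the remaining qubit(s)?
|11⟩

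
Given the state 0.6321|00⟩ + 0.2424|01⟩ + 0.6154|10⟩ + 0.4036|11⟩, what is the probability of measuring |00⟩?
0.3996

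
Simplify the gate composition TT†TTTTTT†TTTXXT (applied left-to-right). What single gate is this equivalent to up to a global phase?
I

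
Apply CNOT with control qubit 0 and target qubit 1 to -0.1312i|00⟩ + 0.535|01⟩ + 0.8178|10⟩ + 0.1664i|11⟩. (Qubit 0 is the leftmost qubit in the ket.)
-0.1312i|00⟩ + 0.535|01⟩ + 0.1664i|10⟩ + 0.8178|11⟩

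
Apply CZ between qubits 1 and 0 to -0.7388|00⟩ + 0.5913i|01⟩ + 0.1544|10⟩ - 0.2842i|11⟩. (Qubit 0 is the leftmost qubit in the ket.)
-0.7388|00⟩ + 0.5913i|01⟩ + 0.1544|10⟩ + 0.2842i|11⟩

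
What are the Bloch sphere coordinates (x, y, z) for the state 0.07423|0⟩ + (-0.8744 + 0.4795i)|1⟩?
(-0.1298, 0.07119, -0.989)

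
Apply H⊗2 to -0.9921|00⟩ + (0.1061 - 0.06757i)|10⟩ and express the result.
(-0.443 - 0.03379i)|00⟩ + (-0.443 - 0.03379i)|01⟩ + (-0.5491 + 0.03379i)|10⟩ + (-0.5491 + 0.03379i)|11⟩

H⊗2 gives amp(|y⟩) = (1/2) Σ_x (−1)^(x·y) amp(|x⟩), where x·y is the number of positions in which both x and y have a 1.
|00⟩: (-0.9921 + (0.1061 - 0.06757i))/2 = (-0.443 - 0.03379i)
|01⟩: (-0.9921 + (0.1061 - 0.06757i))/2 = (-0.443 - 0.03379i)
|10⟩: (-0.9921 - (0.1061 - 0.06757i))/2 = (-0.5491 + 0.03379i)
|11⟩: (-0.9921 - (0.1061 - 0.06757i))/2 = (-0.5491 + 0.03379i)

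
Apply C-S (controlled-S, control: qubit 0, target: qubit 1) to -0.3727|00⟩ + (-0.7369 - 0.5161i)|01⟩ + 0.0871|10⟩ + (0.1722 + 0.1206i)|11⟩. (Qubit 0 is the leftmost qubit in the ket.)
-0.3727|00⟩ + (-0.7369 - 0.5161i)|01⟩ + 0.0871|10⟩ + (-0.1206 + 0.1722i)|11⟩

C-S leaves the control-|0⟩ kets |00⟩, |01⟩ unchanged and applies S to qubit 1 on the control-|1⟩ pair (|10⟩, |11⟩).
S = [[1, 0], [0, i]].
With a = amp(|10⟩) = 0.0871 and b = amp(|11⟩) = (0.1722 + 0.1206i):
new amp(|10⟩) = (1)·a = 0.0871
new amp(|11⟩) = (i)·b = (-0.1206 + 0.1722i)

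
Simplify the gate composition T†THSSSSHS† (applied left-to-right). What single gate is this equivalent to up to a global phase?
S†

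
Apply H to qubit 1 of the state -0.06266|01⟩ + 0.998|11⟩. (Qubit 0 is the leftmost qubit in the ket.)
-0.04431|00⟩ + 0.04431|01⟩ + 0.7057|10⟩ - 0.7057|11⟩

H on qubit 1 mixes each pair of kets that differ only in qubit 1: amplitudes (a, b) of (|…0…⟩, |…1…⟩) become ((a + b)/√2, (a − b)/√2). Kets absent from the input have amplitude 0.
(|00⟩, |01⟩): (a, b) = (0, -0.06266) → (-0.04431, 0.04431)
(|10⟩, |11⟩): (a, b) = (0, 0.998) → (0.7057, -0.7057)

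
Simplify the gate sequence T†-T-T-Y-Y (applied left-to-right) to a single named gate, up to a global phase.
T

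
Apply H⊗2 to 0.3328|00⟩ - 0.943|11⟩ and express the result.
-0.3051|00⟩ + 0.6379|01⟩ + 0.6379|10⟩ - 0.3051|11⟩

H⊗2 gives amp(|y⟩) = (1/2) Σ_x (−1)^(x·y) amp(|x⟩), where x·y is the number of positions in which both x and y have a 1.
|00⟩: (0.3328 - 0.943)/2 = -0.3051
|01⟩: (0.3328 + 0.943)/2 = 0.6379
|10⟩: (0.3328 + 0.943)/2 = 0.6379
|11⟩: (0.3328 - 0.943)/2 = -0.3051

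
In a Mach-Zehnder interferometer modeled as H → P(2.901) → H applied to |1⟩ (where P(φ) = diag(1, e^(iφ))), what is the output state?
(0.9856 - 0.1191i)|0⟩ + (0.0144 + 0.1191i)|1⟩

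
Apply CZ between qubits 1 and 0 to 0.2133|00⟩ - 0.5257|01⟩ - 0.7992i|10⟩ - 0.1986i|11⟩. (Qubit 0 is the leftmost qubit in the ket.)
0.2133|00⟩ - 0.5257|01⟩ - 0.7992i|10⟩ + 0.1986i|11⟩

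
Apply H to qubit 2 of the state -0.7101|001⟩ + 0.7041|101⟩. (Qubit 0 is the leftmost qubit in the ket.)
-0.5021|000⟩ + 0.5021|001⟩ + 0.4979|100⟩ - 0.4979|101⟩

H on qubit 2 mixes each pair of kets that differ only in qubit 2: amplitudes (a, b) of (|…0…⟩, |…1…⟩) become ((a + b)/√2, (a − b)/√2). Kets absent from the input have amplitude 0.
(|000⟩, |001⟩): (a, b) = (0, -0.7101) → (-0.5021, 0.5021)
(|100⟩, |101⟩): (a, b) = (0, 0.7041) → (0.4979, -0.4979)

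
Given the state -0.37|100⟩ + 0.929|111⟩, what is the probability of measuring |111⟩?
0.863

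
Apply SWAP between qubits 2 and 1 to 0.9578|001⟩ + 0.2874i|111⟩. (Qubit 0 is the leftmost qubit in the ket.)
0.9578|010⟩ + 0.2874i|111⟩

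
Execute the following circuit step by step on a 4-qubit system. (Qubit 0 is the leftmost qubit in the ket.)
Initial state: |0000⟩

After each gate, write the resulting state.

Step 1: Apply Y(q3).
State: i|0001⟩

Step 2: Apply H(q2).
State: (1/√2)i|0001⟩ + (1/√2)i|0011⟩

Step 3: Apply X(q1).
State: (1/√2)i|0101⟩ + (1/√2)i|0111⟩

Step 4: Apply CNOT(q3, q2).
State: (1/√2)i|0101⟩ + (1/√2)i|0111⟩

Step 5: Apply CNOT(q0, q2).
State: (1/√2)i|0101⟩ + (1/√2)i|0111⟩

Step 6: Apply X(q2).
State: (1/√2)i|0101⟩ + (1/√2)i|0111⟩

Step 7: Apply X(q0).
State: (1/√2)i|1101⟩ + (1/√2)i|1111⟩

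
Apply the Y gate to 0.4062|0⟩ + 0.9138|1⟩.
-0.9138i|0⟩ + 0.4062i|1⟩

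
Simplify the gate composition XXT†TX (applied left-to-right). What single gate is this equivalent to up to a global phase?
X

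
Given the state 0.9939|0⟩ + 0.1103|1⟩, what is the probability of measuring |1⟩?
0.01217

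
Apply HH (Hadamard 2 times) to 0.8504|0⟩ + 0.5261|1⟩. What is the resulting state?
0.8504|0⟩ + 0.5261|1⟩

H² = I, so an even number of Hadamards cancels: H^2 = I and the state is unchanged.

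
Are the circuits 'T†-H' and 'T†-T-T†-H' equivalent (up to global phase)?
Yes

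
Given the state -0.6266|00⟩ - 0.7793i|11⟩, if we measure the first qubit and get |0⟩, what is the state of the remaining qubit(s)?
-|0⟩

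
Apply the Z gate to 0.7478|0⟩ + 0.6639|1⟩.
0.7478|0⟩ - 0.6639|1⟩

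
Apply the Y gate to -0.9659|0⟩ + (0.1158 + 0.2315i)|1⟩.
(0.2315 - 0.1158i)|0⟩ - 0.9659i|1⟩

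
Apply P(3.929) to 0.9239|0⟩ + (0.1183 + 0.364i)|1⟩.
0.9239|0⟩ + (0.1744 - 0.3407i)|1⟩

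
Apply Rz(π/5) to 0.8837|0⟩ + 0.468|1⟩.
(0.8404 - 0.2731i)|0⟩ + (0.4451 + 0.1446i)|1⟩

Rz(π/5) = [[e^(−iθ/2), 0], [0, e^(iθ/2)]] with e^(±iθ/2) = cos(θ/2) ± i·sin(θ/2); θ = π/5, cos(θ/2) ≈ 0.951057, sin(θ/2) ≈ 0.309017.
With a = amp(|0⟩) = 0.8837 and b = amp(|1⟩) = 0.468:
new amp(|0⟩) = (0.951057 - 0.309017i)·a = (0.8404 - 0.2731i)
new amp(|1⟩) = (0.951057 + 0.309017i)·b = (0.4451 + 0.1446i)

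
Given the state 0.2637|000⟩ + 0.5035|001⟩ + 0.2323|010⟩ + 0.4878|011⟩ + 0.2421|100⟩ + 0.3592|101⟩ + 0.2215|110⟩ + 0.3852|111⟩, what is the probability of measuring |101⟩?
0.129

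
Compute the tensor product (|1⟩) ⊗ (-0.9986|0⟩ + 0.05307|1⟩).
-0.9986|10⟩ + 0.05307|11⟩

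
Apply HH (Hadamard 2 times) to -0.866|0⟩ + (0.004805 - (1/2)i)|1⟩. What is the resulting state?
-0.866|0⟩ + (0.004805 - (1/2)i)|1⟩

H² = I, so an even number of Hadamards cancels: H^2 = I and the state is unchanged.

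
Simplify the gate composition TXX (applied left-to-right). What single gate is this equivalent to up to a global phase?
T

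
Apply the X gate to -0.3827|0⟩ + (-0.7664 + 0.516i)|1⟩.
(-0.7664 + 0.516i)|0⟩ - 0.3827|1⟩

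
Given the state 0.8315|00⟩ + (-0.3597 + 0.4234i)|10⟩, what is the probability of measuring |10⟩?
0.3087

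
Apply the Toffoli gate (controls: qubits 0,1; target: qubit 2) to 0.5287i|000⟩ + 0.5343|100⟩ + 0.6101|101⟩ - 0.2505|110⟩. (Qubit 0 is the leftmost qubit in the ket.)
0.5287i|000⟩ + 0.5343|100⟩ + 0.6101|101⟩ - 0.2505|111⟩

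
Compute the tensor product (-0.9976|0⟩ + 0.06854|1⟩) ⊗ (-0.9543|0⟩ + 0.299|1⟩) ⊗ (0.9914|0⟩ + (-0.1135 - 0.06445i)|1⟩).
0.9438|000⟩ + (-0.1081 - 0.06136i)|001⟩ - 0.2957|010⟩ + (0.03386 + 0.01922i)|011⟩ - 0.06485|100⟩ + (0.007424 + 0.004216i)|101⟩ + 0.02032|110⟩ + (-0.002326 - 0.001321i)|111⟩

amp(|b₁b₂…⟩) = product of the factor amplitudes for bits b₁, b₂, …; only kets whose every factor amplitude is nonzero survive.
|000⟩: (-0.9976)(-0.9543)(0.9914) = 0.9438
|001⟩: (-0.9976)(-0.9543)(-0.1135 - 0.06445i) = (-0.1081 - 0.06136i)
|010⟩: (-0.9976)(0.299)(0.9914) = -0.2957
|011⟩: (-0.9976)(0.299)(-0.1135 - 0.06445i) = (0.03386 + 0.01922i)
|100⟩: (0.06854)(-0.9543)(0.9914) = -0.06485
|101⟩: (0.06854)(-0.9543)(-0.1135 - 0.06445i) = (0.007424 + 0.004216i)
|110⟩: (0.06854)(0.299)(0.9914) = 0.02032
|111⟩: (0.06854)(0.299)(-0.1135 - 0.06445i) = (-0.002326 - 0.001321i)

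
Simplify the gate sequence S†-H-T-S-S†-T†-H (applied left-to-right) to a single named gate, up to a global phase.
S†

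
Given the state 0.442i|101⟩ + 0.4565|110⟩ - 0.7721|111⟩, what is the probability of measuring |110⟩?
0.2084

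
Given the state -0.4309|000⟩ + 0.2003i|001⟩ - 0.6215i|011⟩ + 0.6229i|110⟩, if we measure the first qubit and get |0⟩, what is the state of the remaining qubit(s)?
-0.5508|00⟩ + 0.256i|01⟩ - 0.7944i|11⟩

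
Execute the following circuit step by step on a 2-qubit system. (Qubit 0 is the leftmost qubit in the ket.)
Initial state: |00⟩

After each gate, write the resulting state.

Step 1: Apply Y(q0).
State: i|10⟩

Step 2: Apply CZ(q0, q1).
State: i|10⟩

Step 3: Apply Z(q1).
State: i|10⟩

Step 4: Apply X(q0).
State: i|00⟩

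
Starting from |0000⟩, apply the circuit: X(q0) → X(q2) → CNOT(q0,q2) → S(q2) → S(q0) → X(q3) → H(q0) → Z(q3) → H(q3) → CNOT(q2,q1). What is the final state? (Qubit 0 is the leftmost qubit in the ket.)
-(1/2)i|0000⟩ + (1/2)i|0001⟩ + (1/2)i|1000⟩ - (1/2)i|1001⟩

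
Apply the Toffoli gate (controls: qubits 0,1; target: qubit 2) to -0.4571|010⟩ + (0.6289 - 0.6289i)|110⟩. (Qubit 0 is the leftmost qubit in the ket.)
-0.4571|010⟩ + (0.6289 - 0.6289i)|111⟩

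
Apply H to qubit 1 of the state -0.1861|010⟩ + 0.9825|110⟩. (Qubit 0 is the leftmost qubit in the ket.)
-0.1316|000⟩ + 0.1316|010⟩ + 0.6947|100⟩ - 0.6947|110⟩

H on qubit 1 mixes each pair of kets that differ only in qubit 1: amplitudes (a, b) of (|…0…⟩, |…1…⟩) become ((a + b)/√2, (a − b)/√2). Kets absent from the input have amplitude 0.
(|000⟩, |010⟩): (a, b) = (0, -0.1861) → (-0.1316, 0.1316)
(|100⟩, |110⟩): (a, b) = (0, 0.9825) → (0.6947, -0.6947)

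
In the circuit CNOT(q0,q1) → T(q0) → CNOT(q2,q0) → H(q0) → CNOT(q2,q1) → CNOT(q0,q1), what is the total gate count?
6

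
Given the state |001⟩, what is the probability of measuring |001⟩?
1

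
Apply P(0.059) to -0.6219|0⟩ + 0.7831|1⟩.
-0.6219|0⟩ + (0.7817 + 0.04618i)|1⟩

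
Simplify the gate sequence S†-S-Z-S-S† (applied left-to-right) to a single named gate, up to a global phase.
Z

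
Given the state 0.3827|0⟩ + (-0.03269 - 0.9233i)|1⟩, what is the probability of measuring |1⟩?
0.8536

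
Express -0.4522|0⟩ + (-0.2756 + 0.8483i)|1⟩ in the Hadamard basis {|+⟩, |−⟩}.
(-0.5146 + 0.5998i)|+⟩ + (-0.1249 - 0.5998i)|−⟩

With |ψ⟩ = α|0⟩ + β|1⟩, the Hadamard-basis coefficients are ⟨+|ψ⟩ = (α + β)/√2 and ⟨−|ψ⟩ = (α − β)/√2.
Here α = -0.4522, β = (-0.2756 + 0.8483i): (α + β)/√2 = (-0.5146 + 0.5998i), (α − β)/√2 = (-0.1249 - 0.5998i).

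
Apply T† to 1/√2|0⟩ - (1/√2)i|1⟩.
1/√2|0⟩ + (-1/2 - (1/2)i)|1⟩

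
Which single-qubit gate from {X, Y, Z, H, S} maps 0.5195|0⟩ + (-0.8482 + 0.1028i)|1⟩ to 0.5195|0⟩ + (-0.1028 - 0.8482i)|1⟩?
S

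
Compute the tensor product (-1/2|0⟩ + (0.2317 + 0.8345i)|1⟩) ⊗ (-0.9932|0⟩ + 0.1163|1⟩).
0.4966|00⟩ - 0.05815|01⟩ + (-0.2301 - 0.8288i)|10⟩ + (0.02695 + 0.09705i)|11⟩

amp(|b₁b₂…⟩) = product of the factor amplitudes for bits b₁, b₂, …; only kets whose every factor amplitude is nonzero survive.
|00⟩: (-1/2)(-0.9932) = 0.4966
|01⟩: (-1/2)(0.1163) = -0.05815
|10⟩: (0.2317 + 0.8345i)(-0.9932) = (-0.2301 - 0.8288i)
|11⟩: (0.2317 + 0.8345i)(0.1163) = (0.02695 + 0.09705i)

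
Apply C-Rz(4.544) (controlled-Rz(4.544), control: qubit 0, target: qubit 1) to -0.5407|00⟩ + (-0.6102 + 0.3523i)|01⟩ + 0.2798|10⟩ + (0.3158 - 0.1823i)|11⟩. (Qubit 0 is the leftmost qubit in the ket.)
-0.5407|00⟩ + (-0.6102 + 0.3523i)|01⟩ + (-0.1805 - 0.2138i)|10⟩ + (-0.06445 + 0.3589i)|11⟩

C-Rz(4.544) leaves the control-|0⟩ kets |00⟩, |01⟩ unchanged and applies Rz(4.544) to qubit 1 on the control-|1⟩ pair (|10⟩, |11⟩).
Rz(4.544) = [[e^(−iθ/2), 0], [0, e^(iθ/2)]] with e^(±iθ/2) = cos(θ/2) ± i·sin(θ/2); θ = 4.544, cos(θ/2) ≈ -0.645138, sin(θ/2) ≈ 0.764066.
With a = amp(|10⟩) = 0.2798 and b = amp(|11⟩) = (0.3158 - 0.1823i):
new amp(|10⟩) = (-0.645138 - 0.764066i)·a = (-0.1805 - 0.2138i)
new amp(|11⟩) = (-0.645138 + 0.764066i)·b = (-0.06445 + 0.3589i)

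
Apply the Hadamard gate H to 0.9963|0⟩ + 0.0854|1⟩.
0.7649|0⟩ + 0.6441|1⟩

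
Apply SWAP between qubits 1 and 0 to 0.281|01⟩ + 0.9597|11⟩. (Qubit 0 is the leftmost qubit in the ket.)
0.281|10⟩ + 0.9597|11⟩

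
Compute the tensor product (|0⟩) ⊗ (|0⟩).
|00⟩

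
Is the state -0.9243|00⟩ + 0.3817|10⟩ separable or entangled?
Separable

Writing the state as a|00⟩ + b|01⟩ + c|10⟩ + d|11⟩, it is a product state iff ad − bc = 0.
Here (a, b, c, d) = (-0.9243, 0, 0.3817, 0): ad − bc = (-0.9243)(0) − (0)(0.3817) = 0, so the state is separable.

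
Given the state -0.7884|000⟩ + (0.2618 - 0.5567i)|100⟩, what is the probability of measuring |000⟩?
0.6216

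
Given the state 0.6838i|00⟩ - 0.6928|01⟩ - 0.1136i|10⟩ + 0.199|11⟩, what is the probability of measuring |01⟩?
0.48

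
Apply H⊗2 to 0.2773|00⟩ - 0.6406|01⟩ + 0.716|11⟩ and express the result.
0.1764|00⟩ + 0.101|01⟩ - 0.5397|10⟩ + 0.817|11⟩

H⊗2 gives amp(|y⟩) = (1/2) Σ_x (−1)^(x·y) amp(|x⟩), where x·y is the number of positions in which both x and y have a 1.
|00⟩: (0.2773 - 0.6406 + 0.716)/2 = 0.1764
|01⟩: (0.2773 + 0.6406 - 0.716)/2 = 0.101
|10⟩: (0.2773 - 0.6406 - 0.716)/2 = -0.5397
|11⟩: (0.2773 + 0.6406 + 0.716)/2 = 0.817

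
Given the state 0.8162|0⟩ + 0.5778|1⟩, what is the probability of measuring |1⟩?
0.3339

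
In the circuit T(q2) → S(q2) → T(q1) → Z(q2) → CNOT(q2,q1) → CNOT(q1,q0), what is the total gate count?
6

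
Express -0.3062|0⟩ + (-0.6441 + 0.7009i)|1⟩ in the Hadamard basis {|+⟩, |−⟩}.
(-0.672 + 0.4956i)|+⟩ + (0.2389 - 0.4956i)|−⟩

With |ψ⟩ = α|0⟩ + β|1⟩, the Hadamard-basis coefficients are ⟨+|ψ⟩ = (α + β)/√2 and ⟨−|ψ⟩ = (α − β)/√2.
Here α = -0.3062, β = (-0.6441 + 0.7009i): (α + β)/√2 = (-0.672 + 0.4956i), (α − β)/√2 = (0.2389 - 0.4956i).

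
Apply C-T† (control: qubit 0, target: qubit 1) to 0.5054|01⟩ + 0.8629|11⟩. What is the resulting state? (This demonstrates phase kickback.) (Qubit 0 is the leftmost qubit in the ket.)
0.5054|01⟩ + (0.6102 - 0.6102i)|11⟩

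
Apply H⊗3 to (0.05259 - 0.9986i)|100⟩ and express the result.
(0.01859 - 0.3531i)|000⟩ + (0.01859 - 0.3531i)|001⟩ + (0.01859 - 0.3531i)|010⟩ + (0.01859 - 0.3531i)|011⟩ + (-0.01859 + 0.3531i)|100⟩ + (-0.01859 + 0.3531i)|101⟩ + (-0.01859 + 0.3531i)|110⟩ + (-0.01859 + 0.3531i)|111⟩

H⊗3 gives amp(|y⟩) = (1/2√2) Σ_x (−1)^(x·y) amp(|x⟩), where x·y is the number of positions in which both x and y have a 1.
|000⟩: ((0.05259 - 0.9986i))/(2√2) = (0.01859 - 0.3531i)
|001⟩: ((0.05259 - 0.9986i))/(2√2) = (0.01859 - 0.3531i)
|010⟩: ((0.05259 - 0.9986i))/(2√2) = (0.01859 - 0.3531i)
|011⟩: ((0.05259 - 0.9986i))/(2√2) = (0.01859 - 0.3531i)
|100⟩: (-(0.05259 - 0.9986i))/(2√2) = (-0.01859 + 0.3531i)
|101⟩: (-(0.05259 - 0.9986i))/(2√2) = (-0.01859 + 0.3531i)
|110⟩: (-(0.05259 - 0.9986i))/(2√2) = (-0.01859 + 0.3531i)
|111⟩: (-(0.05259 - 0.9986i))/(2√2) = (-0.01859 + 0.3531i)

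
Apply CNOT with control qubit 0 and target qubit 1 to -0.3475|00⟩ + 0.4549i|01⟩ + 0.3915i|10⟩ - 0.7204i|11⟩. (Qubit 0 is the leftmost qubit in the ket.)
-0.3475|00⟩ + 0.4549i|01⟩ - 0.7204i|10⟩ + 0.3915i|11⟩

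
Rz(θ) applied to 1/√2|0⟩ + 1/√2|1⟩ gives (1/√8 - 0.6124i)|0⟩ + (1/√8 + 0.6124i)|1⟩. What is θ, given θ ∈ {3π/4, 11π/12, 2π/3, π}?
2π/3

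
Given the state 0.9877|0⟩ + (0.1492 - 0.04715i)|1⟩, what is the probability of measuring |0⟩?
0.9756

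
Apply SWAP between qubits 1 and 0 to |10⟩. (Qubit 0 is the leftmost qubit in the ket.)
|01⟩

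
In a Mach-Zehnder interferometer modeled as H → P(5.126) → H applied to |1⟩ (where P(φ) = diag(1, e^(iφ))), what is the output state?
(0.299 + 0.4578i)|0⟩ + (0.701 - 0.4578i)|1⟩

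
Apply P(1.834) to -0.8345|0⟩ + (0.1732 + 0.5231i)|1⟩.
-0.8345|0⟩ + (-0.5501 + 0.03114i)|1⟩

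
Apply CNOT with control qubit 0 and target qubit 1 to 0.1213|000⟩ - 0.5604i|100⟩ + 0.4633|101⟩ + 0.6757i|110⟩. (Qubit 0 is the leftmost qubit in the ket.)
0.1213|000⟩ + 0.6757i|100⟩ - 0.5604i|110⟩ + 0.4633|111⟩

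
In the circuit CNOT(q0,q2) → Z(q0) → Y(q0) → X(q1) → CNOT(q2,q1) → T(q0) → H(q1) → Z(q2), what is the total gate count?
8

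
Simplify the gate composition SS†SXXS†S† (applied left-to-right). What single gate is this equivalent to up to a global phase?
S†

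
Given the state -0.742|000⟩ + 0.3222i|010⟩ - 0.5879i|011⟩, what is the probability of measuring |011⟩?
0.3456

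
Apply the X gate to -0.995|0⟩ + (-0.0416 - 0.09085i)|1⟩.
(-0.0416 - 0.09085i)|0⟩ - 0.995|1⟩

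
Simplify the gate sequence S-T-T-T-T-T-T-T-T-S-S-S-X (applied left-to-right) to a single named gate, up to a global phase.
X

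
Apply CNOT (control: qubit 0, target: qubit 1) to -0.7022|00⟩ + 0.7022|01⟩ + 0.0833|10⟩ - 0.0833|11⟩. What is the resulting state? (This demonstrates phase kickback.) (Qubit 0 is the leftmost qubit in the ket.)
-0.7022|00⟩ + 0.7022|01⟩ - 0.0833|10⟩ + 0.0833|11⟩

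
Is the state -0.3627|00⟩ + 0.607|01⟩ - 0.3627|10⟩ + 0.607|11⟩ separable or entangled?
Separable

Writing the state as a|00⟩ + b|01⟩ + c|10⟩ + d|11⟩, it is a product state iff ad − bc = 0.
Here (a, b, c, d) = (-0.3627, 0.607, -0.3627, 0.607): ad − bc = (-0.3627)(0.607) − (0.607)(-0.3627) = 0, so the state is separable.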